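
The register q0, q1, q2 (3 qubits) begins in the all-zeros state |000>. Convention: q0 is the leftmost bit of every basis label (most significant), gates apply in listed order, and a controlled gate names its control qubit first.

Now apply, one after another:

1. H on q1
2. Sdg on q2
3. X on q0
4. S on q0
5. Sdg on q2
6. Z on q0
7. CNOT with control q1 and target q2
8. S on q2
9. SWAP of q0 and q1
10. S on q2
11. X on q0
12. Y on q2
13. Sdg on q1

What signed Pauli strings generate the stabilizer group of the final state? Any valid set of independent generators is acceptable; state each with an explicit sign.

One valid set of independent stabilizer generators is +XIX, +ZIZ, -IZI (any independent generating set of the same group is equally correct).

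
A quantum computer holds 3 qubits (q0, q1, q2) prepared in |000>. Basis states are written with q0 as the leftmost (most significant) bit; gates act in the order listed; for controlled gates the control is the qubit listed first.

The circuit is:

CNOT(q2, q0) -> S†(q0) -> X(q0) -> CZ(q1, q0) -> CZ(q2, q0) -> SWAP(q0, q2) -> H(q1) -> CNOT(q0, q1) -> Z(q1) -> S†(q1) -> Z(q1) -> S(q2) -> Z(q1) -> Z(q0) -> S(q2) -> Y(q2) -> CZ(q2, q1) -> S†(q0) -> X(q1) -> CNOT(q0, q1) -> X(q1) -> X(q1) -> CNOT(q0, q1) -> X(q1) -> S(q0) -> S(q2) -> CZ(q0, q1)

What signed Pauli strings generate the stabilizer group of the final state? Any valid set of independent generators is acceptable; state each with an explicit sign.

One valid set of independent stabilizer generators is +IYI, +ZII, +IIZ (any independent generating set of the same group is equally correct). Key observation: the block from step 18 through step 25 cancels to the identity and can be dropped.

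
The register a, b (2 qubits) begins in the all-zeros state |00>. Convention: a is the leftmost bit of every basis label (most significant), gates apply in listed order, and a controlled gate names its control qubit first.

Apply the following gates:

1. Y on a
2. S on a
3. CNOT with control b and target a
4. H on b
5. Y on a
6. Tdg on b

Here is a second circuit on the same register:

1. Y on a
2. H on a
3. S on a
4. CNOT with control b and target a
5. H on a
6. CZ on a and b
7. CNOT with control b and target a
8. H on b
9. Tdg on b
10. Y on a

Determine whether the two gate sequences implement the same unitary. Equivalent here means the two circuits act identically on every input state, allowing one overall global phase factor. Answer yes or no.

No: there is an input state on which the two circuits produce genuinely different outputs (not merely differing by a phase).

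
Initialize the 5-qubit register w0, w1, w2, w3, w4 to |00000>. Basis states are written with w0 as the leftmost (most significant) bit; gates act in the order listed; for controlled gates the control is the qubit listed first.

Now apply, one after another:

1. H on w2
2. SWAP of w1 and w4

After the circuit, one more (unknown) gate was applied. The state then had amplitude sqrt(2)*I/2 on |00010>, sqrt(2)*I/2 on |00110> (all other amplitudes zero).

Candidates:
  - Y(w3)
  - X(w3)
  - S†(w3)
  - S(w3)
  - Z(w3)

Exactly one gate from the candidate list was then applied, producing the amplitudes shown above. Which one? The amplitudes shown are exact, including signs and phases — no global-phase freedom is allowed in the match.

The unique candidate consistent with the amplitudes is Y(w3).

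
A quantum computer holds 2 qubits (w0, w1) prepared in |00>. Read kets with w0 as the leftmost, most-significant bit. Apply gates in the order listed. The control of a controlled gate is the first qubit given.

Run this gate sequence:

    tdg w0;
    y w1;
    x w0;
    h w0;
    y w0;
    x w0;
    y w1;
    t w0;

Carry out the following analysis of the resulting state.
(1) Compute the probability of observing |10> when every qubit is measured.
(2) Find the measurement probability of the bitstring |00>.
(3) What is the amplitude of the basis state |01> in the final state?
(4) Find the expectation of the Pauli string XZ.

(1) Outcome |10> occurs with probability 1/2.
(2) Outcome |00> occurs with probability 1/2.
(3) The amplitude on |01> is 0.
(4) The observable XZ averages to sqrt(2)/2.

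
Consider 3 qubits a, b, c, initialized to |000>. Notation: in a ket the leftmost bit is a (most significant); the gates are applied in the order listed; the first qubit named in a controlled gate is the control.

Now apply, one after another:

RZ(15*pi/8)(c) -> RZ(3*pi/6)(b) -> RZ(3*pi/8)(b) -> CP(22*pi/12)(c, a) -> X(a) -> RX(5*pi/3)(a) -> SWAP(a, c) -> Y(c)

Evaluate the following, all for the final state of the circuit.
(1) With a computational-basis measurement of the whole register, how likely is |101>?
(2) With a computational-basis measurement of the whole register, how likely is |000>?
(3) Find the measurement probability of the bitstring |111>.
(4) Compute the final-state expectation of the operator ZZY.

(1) A full measurement returns |101> with probability 0.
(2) The probability of measuring |000> is 3/4.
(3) Outcome |111> occurs with probability 0.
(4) The expectation value of ZZY is -sqrt(3)/2.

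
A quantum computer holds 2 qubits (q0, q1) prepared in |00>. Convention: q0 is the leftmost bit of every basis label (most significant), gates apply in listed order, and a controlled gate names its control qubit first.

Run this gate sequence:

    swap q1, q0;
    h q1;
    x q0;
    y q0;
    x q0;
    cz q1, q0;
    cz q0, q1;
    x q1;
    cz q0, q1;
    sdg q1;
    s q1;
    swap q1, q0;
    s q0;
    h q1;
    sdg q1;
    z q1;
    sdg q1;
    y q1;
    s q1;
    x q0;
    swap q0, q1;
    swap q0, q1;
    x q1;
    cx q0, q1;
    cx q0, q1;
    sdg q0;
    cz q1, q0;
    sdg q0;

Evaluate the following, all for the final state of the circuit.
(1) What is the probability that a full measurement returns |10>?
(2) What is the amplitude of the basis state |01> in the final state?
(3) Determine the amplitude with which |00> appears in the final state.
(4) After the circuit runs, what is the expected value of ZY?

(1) The probability of measuring |10> is 1/4. Key observation: the block from step 24 through step 25 cancels to the identity and can be dropped.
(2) |01> carries amplitude -I/2 in the final state.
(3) The amplitude on |00> is 1/2.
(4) The expectation value of ZY is -1.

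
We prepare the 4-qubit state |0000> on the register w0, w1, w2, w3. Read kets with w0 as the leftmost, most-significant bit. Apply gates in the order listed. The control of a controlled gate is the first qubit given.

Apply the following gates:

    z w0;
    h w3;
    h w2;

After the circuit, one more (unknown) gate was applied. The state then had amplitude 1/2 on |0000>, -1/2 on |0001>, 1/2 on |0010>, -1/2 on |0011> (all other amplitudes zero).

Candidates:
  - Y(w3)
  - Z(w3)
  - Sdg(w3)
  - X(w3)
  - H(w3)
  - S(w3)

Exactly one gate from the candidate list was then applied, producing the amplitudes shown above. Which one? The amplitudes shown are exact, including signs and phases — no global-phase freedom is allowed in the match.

The unique candidate consistent with the amplitudes is Z(w3).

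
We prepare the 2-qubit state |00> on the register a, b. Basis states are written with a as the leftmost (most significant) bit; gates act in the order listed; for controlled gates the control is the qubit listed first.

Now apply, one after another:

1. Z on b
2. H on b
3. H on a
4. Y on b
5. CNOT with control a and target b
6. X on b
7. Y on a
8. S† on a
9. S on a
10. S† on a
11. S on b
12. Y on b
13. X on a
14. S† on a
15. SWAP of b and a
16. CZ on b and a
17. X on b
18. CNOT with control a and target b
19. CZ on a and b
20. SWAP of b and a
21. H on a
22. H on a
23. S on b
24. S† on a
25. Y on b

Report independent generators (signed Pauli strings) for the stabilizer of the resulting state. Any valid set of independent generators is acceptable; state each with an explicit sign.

The stabilizer group can be generated by -YI, -IX, among other valid generating sets.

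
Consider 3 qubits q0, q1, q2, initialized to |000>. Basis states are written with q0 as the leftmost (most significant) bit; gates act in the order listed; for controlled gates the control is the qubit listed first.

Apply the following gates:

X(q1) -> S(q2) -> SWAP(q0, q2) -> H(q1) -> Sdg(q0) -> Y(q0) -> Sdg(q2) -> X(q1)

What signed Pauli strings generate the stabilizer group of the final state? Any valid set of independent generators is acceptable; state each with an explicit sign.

The stabilizer group can be generated by -IXI, -ZII, +IIZ, among other valid generating sets.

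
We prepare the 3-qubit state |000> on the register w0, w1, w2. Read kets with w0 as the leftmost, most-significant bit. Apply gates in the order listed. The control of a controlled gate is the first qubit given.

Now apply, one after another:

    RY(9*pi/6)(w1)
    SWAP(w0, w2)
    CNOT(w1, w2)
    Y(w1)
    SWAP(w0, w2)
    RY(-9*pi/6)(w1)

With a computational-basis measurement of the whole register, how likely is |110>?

The probability of measuring |110> is 1/4.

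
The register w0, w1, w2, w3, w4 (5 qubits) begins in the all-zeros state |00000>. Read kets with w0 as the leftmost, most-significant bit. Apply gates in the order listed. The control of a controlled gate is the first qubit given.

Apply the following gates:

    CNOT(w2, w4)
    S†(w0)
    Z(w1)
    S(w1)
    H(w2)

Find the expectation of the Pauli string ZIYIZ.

The expectation value of ZIYIZ is 0.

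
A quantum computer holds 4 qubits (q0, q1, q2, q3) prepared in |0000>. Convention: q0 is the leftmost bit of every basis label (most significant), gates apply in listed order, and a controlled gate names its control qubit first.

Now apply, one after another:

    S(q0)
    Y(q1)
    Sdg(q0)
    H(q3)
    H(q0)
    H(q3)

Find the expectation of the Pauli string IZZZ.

The observable IZZZ averages to -1.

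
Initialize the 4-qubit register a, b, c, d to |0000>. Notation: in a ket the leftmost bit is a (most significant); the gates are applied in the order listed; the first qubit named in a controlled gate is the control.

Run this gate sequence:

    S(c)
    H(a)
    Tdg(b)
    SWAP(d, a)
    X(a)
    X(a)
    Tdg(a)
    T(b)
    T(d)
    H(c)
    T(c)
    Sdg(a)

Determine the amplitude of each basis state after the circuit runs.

The final amplitudes are 1/2 on |0000>, exp(I*pi/4)/2 on |0001>, exp(I*pi/4)/2 on |0010>, I/2 on |0011>, and 0 on every other basis state.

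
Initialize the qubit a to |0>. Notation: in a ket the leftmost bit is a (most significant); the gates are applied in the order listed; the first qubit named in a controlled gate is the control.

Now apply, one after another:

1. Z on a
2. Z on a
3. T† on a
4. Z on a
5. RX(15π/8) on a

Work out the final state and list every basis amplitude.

After the circuit, the state carries amplitude -cos(pi/16) on |0>, -I*sin(pi/16) on |1>.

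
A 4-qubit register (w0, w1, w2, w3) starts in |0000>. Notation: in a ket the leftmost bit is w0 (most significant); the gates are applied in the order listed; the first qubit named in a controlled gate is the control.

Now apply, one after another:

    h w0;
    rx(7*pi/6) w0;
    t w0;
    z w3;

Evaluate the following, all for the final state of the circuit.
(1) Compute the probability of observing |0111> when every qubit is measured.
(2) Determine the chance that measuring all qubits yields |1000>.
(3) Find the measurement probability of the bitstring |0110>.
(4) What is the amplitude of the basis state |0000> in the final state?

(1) Outcome |0111> occurs with probability 0.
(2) A full measurement returns |1000> with probability 1/2.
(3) The probability of measuring |0110> is 0.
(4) The final state's coefficient on |0000> equals (1 - I)*(1 - sqrt(3)*I)/4.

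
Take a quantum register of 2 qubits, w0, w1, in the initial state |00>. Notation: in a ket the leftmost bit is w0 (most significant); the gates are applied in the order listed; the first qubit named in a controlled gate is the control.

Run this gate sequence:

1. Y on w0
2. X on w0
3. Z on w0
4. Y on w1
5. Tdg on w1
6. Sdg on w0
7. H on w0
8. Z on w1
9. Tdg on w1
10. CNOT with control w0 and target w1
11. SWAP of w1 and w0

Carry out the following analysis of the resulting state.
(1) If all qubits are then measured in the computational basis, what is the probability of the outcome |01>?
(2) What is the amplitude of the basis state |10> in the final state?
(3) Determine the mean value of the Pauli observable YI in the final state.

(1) Outcome |01> occurs with probability 1/2.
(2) The amplitude on |10> is -sqrt(2)*I/2.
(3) In the final state, YI has expectation 0.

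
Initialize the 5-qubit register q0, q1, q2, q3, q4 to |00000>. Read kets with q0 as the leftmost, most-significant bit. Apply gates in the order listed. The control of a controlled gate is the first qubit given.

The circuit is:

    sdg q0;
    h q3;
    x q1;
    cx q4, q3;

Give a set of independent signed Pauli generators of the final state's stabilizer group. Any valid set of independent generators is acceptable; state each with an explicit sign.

The final state is stabilized by the group generated by +IIIXI, +ZIIII, -IZIII, +IIZII, +IIIIZ; other independent generating sets are equally valid.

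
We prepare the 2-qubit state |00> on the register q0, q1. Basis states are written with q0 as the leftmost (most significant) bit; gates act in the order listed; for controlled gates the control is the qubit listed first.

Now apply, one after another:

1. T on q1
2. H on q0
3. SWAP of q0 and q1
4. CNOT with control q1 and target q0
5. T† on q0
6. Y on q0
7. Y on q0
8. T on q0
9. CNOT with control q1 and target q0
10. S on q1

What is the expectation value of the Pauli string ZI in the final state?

The expectation value of ZI is 1. Key observation: the block from step 4 through step 9 cancels to the identity and can be dropped.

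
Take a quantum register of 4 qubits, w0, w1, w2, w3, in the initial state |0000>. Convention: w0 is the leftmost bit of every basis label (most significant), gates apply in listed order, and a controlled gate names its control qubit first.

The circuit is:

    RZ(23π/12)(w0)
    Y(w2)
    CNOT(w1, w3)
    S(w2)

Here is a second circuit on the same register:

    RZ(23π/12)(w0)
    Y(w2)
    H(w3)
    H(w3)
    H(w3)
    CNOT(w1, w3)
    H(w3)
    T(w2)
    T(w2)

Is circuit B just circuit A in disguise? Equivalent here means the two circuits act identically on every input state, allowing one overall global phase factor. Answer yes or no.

No: there is an input state on which the two circuits produce genuinely different outputs (not merely differing by a phase).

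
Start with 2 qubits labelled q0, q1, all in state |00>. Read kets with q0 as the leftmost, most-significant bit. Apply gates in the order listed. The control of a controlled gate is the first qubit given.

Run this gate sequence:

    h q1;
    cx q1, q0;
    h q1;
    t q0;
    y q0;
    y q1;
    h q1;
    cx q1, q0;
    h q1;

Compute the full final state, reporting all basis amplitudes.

The resulting statevector has amplitude 1/2 + exp(I*pi/4)/2 on |00>, -1/2 + exp(I*pi/4)/2 on |01>, 0 on |10>, 0 on |11>.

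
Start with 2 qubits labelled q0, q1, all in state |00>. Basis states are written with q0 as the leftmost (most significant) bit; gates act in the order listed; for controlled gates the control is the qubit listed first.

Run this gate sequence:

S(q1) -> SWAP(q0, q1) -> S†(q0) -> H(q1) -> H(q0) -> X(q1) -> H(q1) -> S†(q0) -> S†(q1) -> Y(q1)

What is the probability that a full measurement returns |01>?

Outcome |01> occurs with probability 1/2.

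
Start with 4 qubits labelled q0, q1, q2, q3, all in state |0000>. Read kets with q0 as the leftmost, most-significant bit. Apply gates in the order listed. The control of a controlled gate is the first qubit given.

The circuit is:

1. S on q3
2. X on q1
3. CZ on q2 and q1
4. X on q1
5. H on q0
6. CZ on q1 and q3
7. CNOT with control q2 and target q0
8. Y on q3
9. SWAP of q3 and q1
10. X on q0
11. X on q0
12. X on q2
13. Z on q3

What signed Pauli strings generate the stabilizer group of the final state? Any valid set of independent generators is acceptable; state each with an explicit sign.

The stabilizer group can be generated by +XIII, -IZII, -IIZI, +IIIZ, among other valid generating sets. Key observation: steps 10-11 multiply out to the identity, so the circuit reduces to the remaining gates.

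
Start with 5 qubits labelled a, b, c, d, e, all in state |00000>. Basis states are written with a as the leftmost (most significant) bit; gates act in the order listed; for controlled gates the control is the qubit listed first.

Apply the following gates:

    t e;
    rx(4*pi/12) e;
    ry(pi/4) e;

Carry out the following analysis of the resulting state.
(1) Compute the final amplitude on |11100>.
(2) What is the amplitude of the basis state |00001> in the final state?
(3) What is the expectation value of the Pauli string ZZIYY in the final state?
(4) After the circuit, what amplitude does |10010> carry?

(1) The amplitude on |11100> is 0.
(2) The amplitude on |00001> is sqrt(6 - 3*sqrt(2))/4 - I*sqrt(sqrt(2) + 2)/4.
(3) In the final state, ZZIYY has expectation 0.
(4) |10010> carries amplitude 0 in the final state.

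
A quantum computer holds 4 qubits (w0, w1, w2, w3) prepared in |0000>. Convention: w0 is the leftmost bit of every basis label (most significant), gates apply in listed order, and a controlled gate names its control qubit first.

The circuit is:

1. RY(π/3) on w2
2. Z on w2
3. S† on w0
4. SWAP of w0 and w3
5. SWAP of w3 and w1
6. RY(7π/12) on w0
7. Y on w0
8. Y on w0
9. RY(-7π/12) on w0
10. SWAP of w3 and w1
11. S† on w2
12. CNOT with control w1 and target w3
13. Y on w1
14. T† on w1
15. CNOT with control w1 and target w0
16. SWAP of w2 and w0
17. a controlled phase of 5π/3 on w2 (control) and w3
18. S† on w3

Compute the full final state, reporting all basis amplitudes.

After the circuit, the state carries amplitude sqrt(3)*exp(I*pi/4)/2 on |0110>, exp(3*I*pi/4)/2 on |1110>, and 0 on every other basis state. Key observation: the block from step 5 through step 10 cancels to the identity and can be dropped.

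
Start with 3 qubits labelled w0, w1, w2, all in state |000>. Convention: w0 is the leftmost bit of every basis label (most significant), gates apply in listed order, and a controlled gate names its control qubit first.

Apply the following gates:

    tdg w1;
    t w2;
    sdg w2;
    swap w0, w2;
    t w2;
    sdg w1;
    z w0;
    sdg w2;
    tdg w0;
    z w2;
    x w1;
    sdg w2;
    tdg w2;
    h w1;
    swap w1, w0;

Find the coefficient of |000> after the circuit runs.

The final state's coefficient on |000> equals sqrt(2)/2.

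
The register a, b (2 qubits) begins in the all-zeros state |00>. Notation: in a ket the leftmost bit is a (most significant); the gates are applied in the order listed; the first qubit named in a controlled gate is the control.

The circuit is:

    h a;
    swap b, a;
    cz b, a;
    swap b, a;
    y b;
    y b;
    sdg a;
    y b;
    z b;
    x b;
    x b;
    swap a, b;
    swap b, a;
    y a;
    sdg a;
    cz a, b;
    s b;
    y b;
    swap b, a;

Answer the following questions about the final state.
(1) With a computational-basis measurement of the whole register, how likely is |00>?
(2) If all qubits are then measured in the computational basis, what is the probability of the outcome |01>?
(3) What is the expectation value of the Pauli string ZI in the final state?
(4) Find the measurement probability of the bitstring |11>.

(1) The probability of measuring |00> is 1/2.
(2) A full measurement returns |01> with probability 1/2.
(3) In the final state, ZI has expectation 1.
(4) A full measurement returns |11> with probability 0.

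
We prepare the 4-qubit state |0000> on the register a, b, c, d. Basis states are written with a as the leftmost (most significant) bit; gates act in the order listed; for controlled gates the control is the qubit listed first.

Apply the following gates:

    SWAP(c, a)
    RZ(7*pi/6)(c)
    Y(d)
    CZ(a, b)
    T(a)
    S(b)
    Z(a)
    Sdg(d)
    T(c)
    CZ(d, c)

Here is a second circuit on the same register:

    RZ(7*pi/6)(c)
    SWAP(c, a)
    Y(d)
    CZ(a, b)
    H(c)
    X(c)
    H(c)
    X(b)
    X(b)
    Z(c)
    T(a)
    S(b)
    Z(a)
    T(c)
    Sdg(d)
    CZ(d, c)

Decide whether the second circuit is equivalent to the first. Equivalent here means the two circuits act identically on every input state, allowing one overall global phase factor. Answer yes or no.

No, they are not equivalent — no single phase factor reconciles the two unitaries.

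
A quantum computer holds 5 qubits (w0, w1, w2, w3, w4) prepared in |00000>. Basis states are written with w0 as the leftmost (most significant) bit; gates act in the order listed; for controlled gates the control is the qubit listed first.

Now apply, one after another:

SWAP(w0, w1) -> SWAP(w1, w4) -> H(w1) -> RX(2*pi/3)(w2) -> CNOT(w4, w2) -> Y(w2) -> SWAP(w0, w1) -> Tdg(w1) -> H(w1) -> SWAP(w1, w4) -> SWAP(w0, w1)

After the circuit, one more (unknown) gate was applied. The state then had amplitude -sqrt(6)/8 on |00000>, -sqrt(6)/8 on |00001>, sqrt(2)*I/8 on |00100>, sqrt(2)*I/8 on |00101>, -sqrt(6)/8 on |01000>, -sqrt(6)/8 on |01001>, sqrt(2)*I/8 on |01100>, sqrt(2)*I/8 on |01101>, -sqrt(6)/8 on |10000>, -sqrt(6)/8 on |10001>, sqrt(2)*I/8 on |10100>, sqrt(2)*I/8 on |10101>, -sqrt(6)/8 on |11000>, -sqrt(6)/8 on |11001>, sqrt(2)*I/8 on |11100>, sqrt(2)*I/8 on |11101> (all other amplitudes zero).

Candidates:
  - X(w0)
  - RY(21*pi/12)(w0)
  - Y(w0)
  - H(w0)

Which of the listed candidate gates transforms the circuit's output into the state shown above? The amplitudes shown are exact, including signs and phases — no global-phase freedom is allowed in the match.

The unique candidate consistent with the amplitudes is H(w0).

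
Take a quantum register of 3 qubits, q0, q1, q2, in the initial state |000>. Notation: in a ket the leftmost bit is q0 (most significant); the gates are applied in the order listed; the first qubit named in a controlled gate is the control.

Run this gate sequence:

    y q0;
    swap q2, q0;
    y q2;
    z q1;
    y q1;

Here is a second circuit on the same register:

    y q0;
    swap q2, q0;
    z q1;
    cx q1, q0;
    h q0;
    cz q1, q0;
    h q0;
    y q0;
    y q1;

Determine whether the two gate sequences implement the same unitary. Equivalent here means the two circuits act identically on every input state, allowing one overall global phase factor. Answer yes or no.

No, they are not equivalent — no single phase factor reconciles the two unitaries.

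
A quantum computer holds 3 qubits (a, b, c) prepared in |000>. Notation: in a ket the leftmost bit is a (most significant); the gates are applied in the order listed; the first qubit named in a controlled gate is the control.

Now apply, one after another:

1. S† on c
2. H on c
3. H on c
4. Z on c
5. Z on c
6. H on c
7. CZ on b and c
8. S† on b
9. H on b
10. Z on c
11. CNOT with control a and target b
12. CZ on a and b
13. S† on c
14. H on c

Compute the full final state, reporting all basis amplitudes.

The resulting statevector has amplitude sqrt(2)*(1 + I)/4 on |000>, sqrt(2)*(1 - I)/4 on |001>, sqrt(2)*(1 + I)/4 on |010>, sqrt(2)*(1 - I)/4 on |011>, 0 on |100>, 0 on |101>, 0 on |110>, 0 on |111>.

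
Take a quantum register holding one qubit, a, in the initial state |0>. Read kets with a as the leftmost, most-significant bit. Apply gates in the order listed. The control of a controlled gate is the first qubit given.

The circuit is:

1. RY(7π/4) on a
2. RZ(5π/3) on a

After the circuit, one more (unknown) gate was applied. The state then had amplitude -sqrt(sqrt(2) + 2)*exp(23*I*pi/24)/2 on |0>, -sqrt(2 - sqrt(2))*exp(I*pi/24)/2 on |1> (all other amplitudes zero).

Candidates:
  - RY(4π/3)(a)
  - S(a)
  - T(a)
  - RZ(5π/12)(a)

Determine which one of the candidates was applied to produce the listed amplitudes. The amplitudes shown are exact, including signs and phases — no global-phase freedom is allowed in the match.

The applied gate was RZ(5π/12)(a).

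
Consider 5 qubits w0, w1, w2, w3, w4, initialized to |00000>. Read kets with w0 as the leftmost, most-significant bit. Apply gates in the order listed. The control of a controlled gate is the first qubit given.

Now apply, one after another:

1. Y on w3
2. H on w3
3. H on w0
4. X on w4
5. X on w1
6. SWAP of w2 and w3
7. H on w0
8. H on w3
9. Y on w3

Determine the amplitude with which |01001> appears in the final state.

The amplitude on |01001> is 1/2.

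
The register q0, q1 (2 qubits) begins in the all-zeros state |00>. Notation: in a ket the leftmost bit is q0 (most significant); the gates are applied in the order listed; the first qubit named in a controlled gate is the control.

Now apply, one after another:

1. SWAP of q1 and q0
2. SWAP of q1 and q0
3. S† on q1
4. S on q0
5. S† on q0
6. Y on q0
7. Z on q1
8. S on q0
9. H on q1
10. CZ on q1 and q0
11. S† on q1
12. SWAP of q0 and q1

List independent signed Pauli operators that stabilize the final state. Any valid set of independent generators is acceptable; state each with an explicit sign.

The stabilizer group can be generated by +YI, -IZ, among other valid generating sets.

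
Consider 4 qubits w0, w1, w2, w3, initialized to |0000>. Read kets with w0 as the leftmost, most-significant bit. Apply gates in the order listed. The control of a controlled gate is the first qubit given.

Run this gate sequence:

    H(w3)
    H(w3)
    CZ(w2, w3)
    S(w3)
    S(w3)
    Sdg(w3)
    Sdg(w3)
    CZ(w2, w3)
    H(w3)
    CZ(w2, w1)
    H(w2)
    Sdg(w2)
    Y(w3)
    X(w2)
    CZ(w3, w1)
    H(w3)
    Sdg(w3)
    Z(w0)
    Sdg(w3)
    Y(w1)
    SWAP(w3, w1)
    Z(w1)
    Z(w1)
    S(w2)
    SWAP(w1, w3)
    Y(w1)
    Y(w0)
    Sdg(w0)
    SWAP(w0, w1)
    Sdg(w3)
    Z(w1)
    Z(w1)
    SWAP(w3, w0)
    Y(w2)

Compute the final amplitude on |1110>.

|1110> carries amplitude sqrt(2)/2 in the final state. Key observation: the block from step 2 through step 9 cancels to the identity and can be dropped.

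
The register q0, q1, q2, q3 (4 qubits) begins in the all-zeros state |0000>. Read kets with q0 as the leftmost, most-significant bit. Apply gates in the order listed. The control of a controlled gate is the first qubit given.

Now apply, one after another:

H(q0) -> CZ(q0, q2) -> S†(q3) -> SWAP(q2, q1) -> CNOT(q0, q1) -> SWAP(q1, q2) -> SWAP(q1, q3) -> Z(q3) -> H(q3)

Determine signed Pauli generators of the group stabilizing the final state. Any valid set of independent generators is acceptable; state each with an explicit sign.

The final state is stabilized by the group generated by +XIXI, +IIIX, +ZIZI, +IZII; other independent generating sets are equally valid.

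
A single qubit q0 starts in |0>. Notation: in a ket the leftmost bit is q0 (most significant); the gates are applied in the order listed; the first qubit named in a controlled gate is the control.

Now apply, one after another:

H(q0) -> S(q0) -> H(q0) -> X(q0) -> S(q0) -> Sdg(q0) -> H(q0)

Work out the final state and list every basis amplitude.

The final amplitudes are sqrt(2)/2 on |0>, -sqrt(2)*I/2 on |1>.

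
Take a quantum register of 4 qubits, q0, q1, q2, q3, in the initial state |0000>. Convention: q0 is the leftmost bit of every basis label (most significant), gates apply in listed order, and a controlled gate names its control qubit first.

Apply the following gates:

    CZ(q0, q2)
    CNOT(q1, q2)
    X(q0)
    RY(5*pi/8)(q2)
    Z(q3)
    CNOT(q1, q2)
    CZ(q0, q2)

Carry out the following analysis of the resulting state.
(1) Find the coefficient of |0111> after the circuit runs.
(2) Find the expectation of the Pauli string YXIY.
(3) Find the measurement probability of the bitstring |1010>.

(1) |0111> carries amplitude 0 in the final state.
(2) The expectation value of YXIY is 0.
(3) A full measurement returns |1010> with probability sin(5*pi/16)**2.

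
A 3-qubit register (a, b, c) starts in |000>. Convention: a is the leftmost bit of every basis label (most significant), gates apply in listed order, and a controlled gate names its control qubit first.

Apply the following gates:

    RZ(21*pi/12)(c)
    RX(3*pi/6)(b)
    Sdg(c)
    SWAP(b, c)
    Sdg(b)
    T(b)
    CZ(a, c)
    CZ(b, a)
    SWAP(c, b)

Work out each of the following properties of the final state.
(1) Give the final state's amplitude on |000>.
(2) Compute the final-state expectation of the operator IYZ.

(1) |000> carries amplitude -sqrt(2)*exp(I*pi/8)/2 in the final state.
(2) In the final state, IYZ has expectation -1.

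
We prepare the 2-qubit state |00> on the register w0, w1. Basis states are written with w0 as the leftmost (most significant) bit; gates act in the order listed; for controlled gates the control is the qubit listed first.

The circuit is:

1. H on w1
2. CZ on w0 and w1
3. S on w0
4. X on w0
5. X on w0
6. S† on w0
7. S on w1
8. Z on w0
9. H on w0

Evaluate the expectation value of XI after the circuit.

The expectation value of XI is 1. Key observation: the block from step 3 through step 6 cancels to the identity and can be dropped.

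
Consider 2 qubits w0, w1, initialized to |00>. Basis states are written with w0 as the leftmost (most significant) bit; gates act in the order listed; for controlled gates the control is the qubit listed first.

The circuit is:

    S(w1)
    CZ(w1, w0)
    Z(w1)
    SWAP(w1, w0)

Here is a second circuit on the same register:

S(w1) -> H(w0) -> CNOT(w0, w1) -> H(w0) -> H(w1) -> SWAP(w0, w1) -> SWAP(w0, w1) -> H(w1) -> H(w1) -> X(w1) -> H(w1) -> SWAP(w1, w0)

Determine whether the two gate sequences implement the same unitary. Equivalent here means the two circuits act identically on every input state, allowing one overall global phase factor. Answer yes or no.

No, they are not equivalent — no single phase factor reconciles the two unitaries.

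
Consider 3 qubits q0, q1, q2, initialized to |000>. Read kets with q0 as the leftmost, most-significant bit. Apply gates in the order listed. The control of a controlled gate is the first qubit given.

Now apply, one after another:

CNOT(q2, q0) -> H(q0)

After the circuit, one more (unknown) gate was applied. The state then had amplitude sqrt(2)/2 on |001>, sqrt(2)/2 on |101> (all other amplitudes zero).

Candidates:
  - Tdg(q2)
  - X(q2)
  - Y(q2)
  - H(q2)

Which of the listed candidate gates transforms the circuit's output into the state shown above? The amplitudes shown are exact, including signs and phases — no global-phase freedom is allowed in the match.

The applied gate was X(q2).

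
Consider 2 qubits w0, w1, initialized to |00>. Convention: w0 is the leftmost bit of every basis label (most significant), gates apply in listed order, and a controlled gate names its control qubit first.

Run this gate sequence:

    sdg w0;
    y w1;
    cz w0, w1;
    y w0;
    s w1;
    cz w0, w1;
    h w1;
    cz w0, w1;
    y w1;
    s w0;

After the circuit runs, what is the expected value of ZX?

The observable ZX averages to 1.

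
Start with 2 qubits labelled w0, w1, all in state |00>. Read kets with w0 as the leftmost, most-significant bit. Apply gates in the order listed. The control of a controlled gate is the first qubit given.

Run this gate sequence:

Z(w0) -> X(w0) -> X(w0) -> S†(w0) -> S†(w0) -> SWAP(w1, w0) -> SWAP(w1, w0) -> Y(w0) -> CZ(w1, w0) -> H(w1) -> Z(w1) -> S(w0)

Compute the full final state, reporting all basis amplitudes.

The final amplitudes are 0 on |00>, 0 on |01>, -sqrt(2)/2 on |10>, sqrt(2)/2 on |11>.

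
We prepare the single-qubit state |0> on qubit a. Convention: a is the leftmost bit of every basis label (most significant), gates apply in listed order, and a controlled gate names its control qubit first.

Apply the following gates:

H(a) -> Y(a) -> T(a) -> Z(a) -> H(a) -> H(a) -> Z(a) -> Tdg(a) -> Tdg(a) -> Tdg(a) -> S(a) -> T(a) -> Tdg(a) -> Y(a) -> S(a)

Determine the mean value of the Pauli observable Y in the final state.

The expectation value of Y is 1. Key observation: the block from step 3 through step 8 cancels to the identity and can be dropped.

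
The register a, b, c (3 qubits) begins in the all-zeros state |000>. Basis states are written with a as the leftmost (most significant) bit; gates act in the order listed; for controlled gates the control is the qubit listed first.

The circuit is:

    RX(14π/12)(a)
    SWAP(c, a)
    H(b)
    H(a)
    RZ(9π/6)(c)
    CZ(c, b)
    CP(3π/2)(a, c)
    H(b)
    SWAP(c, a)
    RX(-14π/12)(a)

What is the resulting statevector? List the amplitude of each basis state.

After the circuit, the state carries amplitude (-2*sqrt(2) + sqrt(6))*exp(I*pi/4)/8 on |000>, (-2*sqrt(2) + sqrt(6))*exp(I*pi/4)/8 on |001>, (sqrt(6) + 2*sqrt(2))*exp(3*I*pi/4)/8 on |010>, (sqrt(6) + 2*sqrt(2))*exp(I*pi/4)/8 on |011>, sqrt(2)*exp(3*I*pi/4)/8 on |100>, sqrt(2)*exp(3*I*pi/4)/8 on |101>, -sqrt(2)*exp(I*pi/4)/8 on |110>, sqrt(2)*exp(3*I*pi/4)/8 on |111>.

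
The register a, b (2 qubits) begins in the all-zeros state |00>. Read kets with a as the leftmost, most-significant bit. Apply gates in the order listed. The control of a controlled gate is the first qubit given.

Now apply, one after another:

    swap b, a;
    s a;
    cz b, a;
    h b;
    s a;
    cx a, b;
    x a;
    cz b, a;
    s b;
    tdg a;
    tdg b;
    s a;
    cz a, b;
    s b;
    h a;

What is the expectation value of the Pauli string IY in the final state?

The observable IY averages to sqrt(2)/2.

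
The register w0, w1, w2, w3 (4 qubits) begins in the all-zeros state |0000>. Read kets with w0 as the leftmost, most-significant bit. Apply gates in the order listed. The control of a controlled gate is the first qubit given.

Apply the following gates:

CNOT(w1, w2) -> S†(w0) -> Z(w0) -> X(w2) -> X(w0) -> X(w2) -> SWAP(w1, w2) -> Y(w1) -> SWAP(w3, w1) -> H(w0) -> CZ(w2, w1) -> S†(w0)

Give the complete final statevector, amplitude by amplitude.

After the circuit, the state carries amplitude sqrt(2)*I/2 on |0001>, -sqrt(2)/2 on |1001>, and 0 on every other basis state.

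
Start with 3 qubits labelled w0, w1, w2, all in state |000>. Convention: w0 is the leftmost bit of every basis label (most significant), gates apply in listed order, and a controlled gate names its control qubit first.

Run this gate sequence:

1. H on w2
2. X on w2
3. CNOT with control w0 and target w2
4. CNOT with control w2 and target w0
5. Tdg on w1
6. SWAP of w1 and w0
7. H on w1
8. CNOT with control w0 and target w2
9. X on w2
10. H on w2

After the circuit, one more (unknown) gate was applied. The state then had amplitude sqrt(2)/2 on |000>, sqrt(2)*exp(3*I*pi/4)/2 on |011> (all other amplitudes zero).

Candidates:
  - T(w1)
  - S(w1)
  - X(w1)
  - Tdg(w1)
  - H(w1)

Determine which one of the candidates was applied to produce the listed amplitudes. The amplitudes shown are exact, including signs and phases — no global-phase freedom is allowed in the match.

The applied gate was Tdg(w1).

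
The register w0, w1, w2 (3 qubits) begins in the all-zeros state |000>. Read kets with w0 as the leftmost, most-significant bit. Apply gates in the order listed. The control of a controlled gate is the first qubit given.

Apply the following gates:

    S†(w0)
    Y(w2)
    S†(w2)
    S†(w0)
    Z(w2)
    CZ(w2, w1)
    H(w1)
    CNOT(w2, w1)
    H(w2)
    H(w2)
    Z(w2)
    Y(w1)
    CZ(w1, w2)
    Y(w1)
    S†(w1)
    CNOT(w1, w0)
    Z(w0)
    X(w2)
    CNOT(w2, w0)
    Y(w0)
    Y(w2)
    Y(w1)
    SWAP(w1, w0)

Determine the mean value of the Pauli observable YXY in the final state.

The expectation value of YXY is 0.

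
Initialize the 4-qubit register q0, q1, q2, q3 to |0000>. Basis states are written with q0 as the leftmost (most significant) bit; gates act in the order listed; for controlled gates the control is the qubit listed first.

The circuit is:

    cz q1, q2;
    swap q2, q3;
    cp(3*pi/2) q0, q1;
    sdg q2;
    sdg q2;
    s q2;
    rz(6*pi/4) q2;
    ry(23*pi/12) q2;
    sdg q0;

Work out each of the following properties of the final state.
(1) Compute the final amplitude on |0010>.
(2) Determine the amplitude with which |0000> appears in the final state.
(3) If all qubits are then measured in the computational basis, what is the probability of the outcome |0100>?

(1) The final state's coefficient on |0010> equals (-sqrt(sqrt(2) + 2)/4 + sqrt(6 - 3*sqrt(2))/4)*exp(I*pi/4).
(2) The amplitude on |0000> is (sqrt(2 - sqrt(2))/4 + sqrt(3*sqrt(2) + 6)/4)*exp(I*pi/4).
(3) A full measurement returns |0100> with probability 0.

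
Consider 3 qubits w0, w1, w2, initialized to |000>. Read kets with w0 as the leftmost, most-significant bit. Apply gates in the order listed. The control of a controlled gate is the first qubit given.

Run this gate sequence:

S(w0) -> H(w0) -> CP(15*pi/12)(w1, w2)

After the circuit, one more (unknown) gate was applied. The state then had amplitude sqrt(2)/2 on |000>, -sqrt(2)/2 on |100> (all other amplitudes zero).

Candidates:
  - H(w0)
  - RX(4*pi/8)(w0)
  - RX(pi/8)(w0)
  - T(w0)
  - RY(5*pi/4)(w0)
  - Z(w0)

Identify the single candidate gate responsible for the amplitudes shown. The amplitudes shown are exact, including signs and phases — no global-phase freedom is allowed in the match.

The unique candidate consistent with the amplitudes is Z(w0).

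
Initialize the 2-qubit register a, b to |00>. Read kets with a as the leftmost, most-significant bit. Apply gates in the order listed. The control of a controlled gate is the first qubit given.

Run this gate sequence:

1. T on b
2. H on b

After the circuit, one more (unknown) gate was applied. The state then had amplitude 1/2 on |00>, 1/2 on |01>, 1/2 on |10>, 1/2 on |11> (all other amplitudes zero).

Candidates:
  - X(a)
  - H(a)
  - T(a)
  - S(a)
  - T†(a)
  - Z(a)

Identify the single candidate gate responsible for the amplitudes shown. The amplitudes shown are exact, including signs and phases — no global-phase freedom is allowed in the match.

The unique candidate consistent with the amplitudes is H(a).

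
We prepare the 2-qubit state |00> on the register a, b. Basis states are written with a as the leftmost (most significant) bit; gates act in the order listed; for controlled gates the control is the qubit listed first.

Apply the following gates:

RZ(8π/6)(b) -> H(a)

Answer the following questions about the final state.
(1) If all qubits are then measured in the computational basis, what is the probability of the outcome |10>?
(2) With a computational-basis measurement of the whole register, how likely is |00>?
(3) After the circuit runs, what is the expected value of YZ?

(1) The probability of measuring |10> is 1/2.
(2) The probability of measuring |00> is 1/2.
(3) The observable YZ averages to 0.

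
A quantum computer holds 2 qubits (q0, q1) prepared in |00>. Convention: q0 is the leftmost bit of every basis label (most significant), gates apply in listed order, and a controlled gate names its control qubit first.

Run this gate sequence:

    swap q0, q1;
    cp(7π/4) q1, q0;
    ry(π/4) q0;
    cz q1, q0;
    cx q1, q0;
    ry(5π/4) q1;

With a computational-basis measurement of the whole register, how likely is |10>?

The probability of measuring |10> is 3/8 - sqrt(2)/4.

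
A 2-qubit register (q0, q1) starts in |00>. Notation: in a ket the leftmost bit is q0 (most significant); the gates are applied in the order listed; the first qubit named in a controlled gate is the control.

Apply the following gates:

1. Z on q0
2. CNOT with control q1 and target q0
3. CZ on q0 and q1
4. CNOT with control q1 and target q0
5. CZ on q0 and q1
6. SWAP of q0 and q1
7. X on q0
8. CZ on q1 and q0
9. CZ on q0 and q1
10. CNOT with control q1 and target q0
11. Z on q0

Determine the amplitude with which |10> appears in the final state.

The amplitude on |10> is -1.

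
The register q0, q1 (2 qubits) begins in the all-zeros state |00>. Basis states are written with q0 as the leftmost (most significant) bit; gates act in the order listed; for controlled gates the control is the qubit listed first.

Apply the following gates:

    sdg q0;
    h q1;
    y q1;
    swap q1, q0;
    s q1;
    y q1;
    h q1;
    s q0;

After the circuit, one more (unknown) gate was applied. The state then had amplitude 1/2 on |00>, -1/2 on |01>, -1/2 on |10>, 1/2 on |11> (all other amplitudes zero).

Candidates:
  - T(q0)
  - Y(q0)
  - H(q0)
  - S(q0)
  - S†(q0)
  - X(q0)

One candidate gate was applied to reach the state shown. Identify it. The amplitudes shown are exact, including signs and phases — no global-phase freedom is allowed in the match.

The applied gate was S†(q0).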